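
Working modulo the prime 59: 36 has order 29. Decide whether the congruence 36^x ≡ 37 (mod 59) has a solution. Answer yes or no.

37 ∈ ⟨36⟩ iff 37^29 ≡ 1 (mod 59), since |⟨36⟩| = 29.
37^29 mod 59 = 58.
Since 58 ≠ 1, 37 does not lie in the subgroup.

no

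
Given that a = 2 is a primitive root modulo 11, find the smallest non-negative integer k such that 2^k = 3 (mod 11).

Successive powers of 2 modulo 11:
  2^0=1  2^1=2  2^2=4  2^3=8  2^4=5  2^5=10
  2^6=9  2^7=7  2^8=3
So 2^8 ≡ 3 (mod 11), giving k = 8.

8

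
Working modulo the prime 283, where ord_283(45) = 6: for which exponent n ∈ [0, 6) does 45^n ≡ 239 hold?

Successive powers of 45 modulo 283:
  45^0=1  45^1=45  45^2=44  45^3=282  45^4=238  45^5=239
So 45^5 ≡ 239 (mod 283), giving n = 5.

5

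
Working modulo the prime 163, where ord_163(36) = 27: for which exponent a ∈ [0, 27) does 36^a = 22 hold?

5

Successive powers of 36 modulo 163:
  36^0=1  36^1=36  36^2=155  36^3=38  36^4=64  36^5=22
So 36^5 ≡ 22 (mod 163), giving a = 5.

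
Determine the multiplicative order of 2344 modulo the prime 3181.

The order of 2344 must divide p − 1 = 3180 = 2^2 · 3 · 5 · 53.
Divisors: 1, 2, 3, 4, 5, 6, 10, 12, 15, 20, 30, 53, 60, 106, 159, 212, 265, 318, 530, 636, 795, 1060, 1590, 3180.
Check each in increasing order: 2344^1 ≡ 2344;  2344^2 ≡ 749;  2344^3 ≡ 2925;  2344^4 ≡ 1145;  2344^5 ≡ 2297;  2344^6 ≡ 1916;  2344^10 ≡ 2111;  2344^12 ≡ 182;  2344^15 ≡ 1123;  2344^20 ≡ 2921;  2344^30 ≡ 1453;  2344^53 ≡ 2918;  2344^60 ≡ 2206;  2344^106 ≡ 2368;  2344^159 ≡ 692;  2344^212 ≡ 2502;  2344^265 ≡ 441;  2344^318 ≡ 1714;  2344^530 ≡ 440;  2344^636 ≡ 1733;  2344^795 ≡ 3180;  2344^1060 ≡ 2740;  2344^1590 ≡ 1.
Smallest exponent giving 1 is 1590.

1590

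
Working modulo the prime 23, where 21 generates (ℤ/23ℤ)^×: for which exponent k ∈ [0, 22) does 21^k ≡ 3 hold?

Successive powers of 21 modulo 23:
  21^0=1  21^1=21  21^2=4  21^3=15  21^4=16  21^5=14
  21^6=18  21^7=10  21^8=3
So 21^8 ≡ 3 (mod 23), giving k = 8.

8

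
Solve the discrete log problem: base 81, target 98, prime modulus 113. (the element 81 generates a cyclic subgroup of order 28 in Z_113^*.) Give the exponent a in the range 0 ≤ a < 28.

Successive powers of 81 modulo 113:
  81^0=1  81^1=81  81^2=7  81^3=2  81^4=49  81^5=14
  81^6=4  81^7=98
So 81^7 ≡ 98 (mod 113), giving a = 7.

7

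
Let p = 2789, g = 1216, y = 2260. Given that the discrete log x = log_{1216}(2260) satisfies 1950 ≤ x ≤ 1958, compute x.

1958

Compute 1216^1950 mod 2789 = 2438, then multiply by 1216 repeatedly:
  1216^1950=2438  1216^1951=2690  1216^1952=2332  1216^1953=2088  1216^1954=1018
  1216^1955=2361  1216^1956=1095  1216^1957=1167  1216^1958=2260
Found 2260 at exponent 1958.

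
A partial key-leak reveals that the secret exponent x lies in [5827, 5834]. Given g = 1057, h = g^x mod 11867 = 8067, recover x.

5831

Compute 1057^5827 mod 11867 = 6022, then multiply by 1057 repeatedly:
  1057^5827=6022  1057^5828=4542  1057^5829=6626  1057^5830=2152  1057^5831=8067
Found 8067 at exponent 5831.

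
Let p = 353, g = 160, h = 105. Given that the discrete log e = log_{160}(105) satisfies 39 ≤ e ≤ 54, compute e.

49

Compute 160^39 mod 353 = 282, then multiply by 160 repeatedly:
  160^39=282  160^40=289  160^41=350  160^42=226  160^43=154
  160^44=283  160^45=96  160^46=181  160^47=14  160^48=122
  160^49=105
Found 105 at exponent 49.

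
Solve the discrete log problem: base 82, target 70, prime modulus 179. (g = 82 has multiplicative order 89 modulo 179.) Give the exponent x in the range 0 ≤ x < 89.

Baby-step giant-step with m = ceil(sqrt(89)) = 10.
Baby table (82^j mod 179 for j=0..9):
  0:1  1:82  2:101  3:48  4:177  5:15  6:156  7:83
  8:4  9:149
Giant step factor: 82^(-10) ≡ 144 (mod 179).
Scan 70·144^i mod 179 for i = 0, 1, …:
  i=0: 70   i=1: 56   i=2: 9   i=3: 43
  i=4: 106   i=5: 49   i=6: 75   i=7: 60
  i=8: 48
Match at i=8, j=3: x = 8·10 + 3 = 83.

83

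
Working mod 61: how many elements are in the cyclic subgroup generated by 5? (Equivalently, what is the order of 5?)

The order of 5 must divide p − 1 = 60 = 2^2 · 3 · 5.
Divisors: 1, 2, 3, 4, 5, 6, 10, 12, 15, 20, 30, 60.
Check each in increasing order: 5^1 ≡ 5;  5^2 ≡ 25;  5^3 ≡ 3;  5^4 ≡ 15;  5^5 ≡ 14;  5^6 ≡ 9;  5^10 ≡ 13;  5^12 ≡ 20;  5^15 ≡ 60;  5^20 ≡ 47;  5^30 ≡ 1.
Smallest exponent giving 1 is 30.

30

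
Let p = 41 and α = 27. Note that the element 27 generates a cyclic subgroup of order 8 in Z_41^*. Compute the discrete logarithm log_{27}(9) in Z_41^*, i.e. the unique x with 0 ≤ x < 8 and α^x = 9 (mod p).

Successive powers of 27 modulo 41:
  27^0=1  27^1=27  27^2=32  27^3=3  27^4=40  27^5=14
  27^6=9
So 27^6 ≡ 9 (mod 41), giving x = 6.

6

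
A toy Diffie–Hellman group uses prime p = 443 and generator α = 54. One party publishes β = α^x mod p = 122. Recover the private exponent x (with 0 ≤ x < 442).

31

Baby-step giant-step with m = ceil(sqrt(442)) = 22.
Baby table (54^j mod 443 for j=0..21):
  0:1  1:54  2:258  3:199  4:114  5:397  6:174  7:93
  8:149  9:72  10:344  11:413  12:152  13:234  14:232  15:124
  16:51  17:96  18:311  19:403  20:55  21:312
Giant step factor: 54^(-22) ≡ 95 (mod 443).
Scan 122·95^i mod 443 for i = 0, 1, …:
  i=0: 122   i=1: 72
Match at i=1, j=9: x = 1·22 + 9 = 31.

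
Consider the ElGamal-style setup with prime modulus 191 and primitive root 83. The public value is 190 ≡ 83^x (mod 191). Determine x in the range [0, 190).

95

Baby-step giant-step with m = ceil(sqrt(190)) = 14.
Baby table (83^j mod 191 for j=0..13):
  0:1  1:83  2:13  3:124  4:169  5:84  6:96  7:137
  8:102  9:62  10:180  11:42  12:48  13:164
Giant step factor: 83^(-14) ≡ 15 (mod 191).
Scan 190·15^i mod 191 for i = 0, 1, …:
  i=0: 190   i=1: 176   i=2: 157   i=3: 63
  i=4: 181   i=5: 41   i=6: 42
Match at i=6, j=11: x = 6·14 + 11 = 95.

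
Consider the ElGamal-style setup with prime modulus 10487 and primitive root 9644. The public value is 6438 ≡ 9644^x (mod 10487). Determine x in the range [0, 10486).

Baby-step giant-step with m = ceil(sqrt(10486)) = 103.
Baby table (9644^j mod 10487 for j=0..102):
  0:1  1:9644  2:8020  3:3255  4:3629  5:2957  6:3155  7:4033
  8:8456  9:2752  10:8178  11:6392  12:1862  13:3384  14:10239  15:9811
  16:3570  17:259  18:1890  19:754  20:4085  21:6568  22:312  23:9646
  24:6334  25:8808  26:10139  27:10215  28:9069  29:10343  30:6035  31:9177
  32:3195  33:1774  34:4159  35:7108  36:6520  37:9315  38:2218  39:7399
  40:2408  41:4534  42:5593  43:4251  44:2961  45:10270  46:4652  47:502
  48:6781  49:9519  50:8525  51:7507  52:5747  53:273  54:575  55:8164
  56:7707  57:4939  58:10249  59:1381  60:10361  61:1348  62:6719  63:9350
  64:4174  65:4950  66:976  67:5705  68:4218  69:9806  70:7785  71:2107
  72:6589  73:3583  74:10274  75:1280  76:1121  77:9314  78:3061  79:9866
  80:9640  81:905  82:2636  83:1096  84:9415  85:1814  86:1900  87:2811
  88:389  89:7657  90:5141  91:7755  92:6423  93:7190  94:316  95:6274
  96:6953  97:854  98:3681  99:1069  100:715  101:5501  102:8398
Giant step factor: 9644^(-103) ≡ 6885 (mod 10487).
Scan 6438·6885^i mod 10487 for i = 0, 1, …:
  i=0: 6438   i=1: 7568   i=2: 6264   i=3: 5096
  i=4: 6945   i=5: 6092   i=6: 5907   i=7: 1109
  i=8: 929   i=9: 9582     …   i=59: 5010
  i=60: 2107
Match at i=60, j=71: x = 60·103 + 71 = 6251.

6251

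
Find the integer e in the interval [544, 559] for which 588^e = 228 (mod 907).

549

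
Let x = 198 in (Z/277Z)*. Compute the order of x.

The order of 198 must divide p − 1 = 276 = 2^2 · 3 · 23.
Divisors: 1, 2, 3, 4, 6, 12, 23, 46, 69, 92, 138, 276.
Check each in increasing order: 198^1 ≡ 198;  198^2 ≡ 147;  198^3 ≡ 21;  198^4 ≡ 3;  198^6 ≡ 164;  198^12 ≡ 27;  198^23 ≡ 117;  198^46 ≡ 116;  198^69 ≡ 276;  198^92 ≡ 160;  198^138 ≡ 1.
Smallest exponent giving 1 is 138.

138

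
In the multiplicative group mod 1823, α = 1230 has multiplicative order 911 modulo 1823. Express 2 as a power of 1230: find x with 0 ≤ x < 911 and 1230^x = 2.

Baby-step giant-step with m = ceil(sqrt(911)) = 31.
Baby table (1230^j mod 1823 for j=0..30):
  0:1  1:1230  2:1633  3:1467  4:1463  5:189  6:949  7:550
  8:167  9:1234  10:1084  11:707  12:39  13:572  14:1705  15:700
  16:544  17:79  18:551  19:1397  20:1044  21:728  22:347  23:228
  24:1521  25:432  26:867  27:1778  28:1163  29:1258  30:1436
Giant step factor: 1230^(-31) ≡ 1048 (mod 1823).
Scan 2·1048^i mod 1823 for i = 0, 1, …:
  i=0: 2   i=1: 273   i=2: 1716   i=3: 890
  i=4: 1167   i=5: 1606   i=6: 459   i=7: 1583
  i=8: 54   i=9: 79
Match at i=9, j=17: x = 9·31 + 17 = 296.

296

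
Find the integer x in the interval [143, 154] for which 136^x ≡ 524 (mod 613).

Compute 136^143 mod 613 = 371, then multiply by 136 repeatedly:
  136^143=371  136^144=190  136^145=94  136^146=524
Found 524 at exponent 146.

146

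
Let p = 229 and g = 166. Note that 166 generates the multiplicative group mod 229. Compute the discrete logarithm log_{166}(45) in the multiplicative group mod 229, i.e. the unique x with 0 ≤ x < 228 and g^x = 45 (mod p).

Baby-step giant-step with m = ceil(sqrt(228)) = 16.
Baby table (166^j mod 229 for j=0..15):
  0:1  1:166  2:76  3:21  4:51  5:222  6:212  7:155
  8:82  9:101  10:49  11:119  12:60  13:113  14:209  15:115
Giant step factor: 166^(-16) ≡ 149 (mod 229).
Scan 45·149^i mod 229 for i = 0, 1, …:
  i=0: 45   i=1: 64   i=2: 147   i=3: 148
  i=4: 68   i=5: 56   i=6: 100   i=7: 15
  i=8: 174   i=9: 49
Match at i=9, j=10: x = 9·16 + 10 = 154.

154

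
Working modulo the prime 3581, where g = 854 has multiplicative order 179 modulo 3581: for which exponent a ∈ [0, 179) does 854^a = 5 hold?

41

Baby-step giant-step with m = ceil(sqrt(179)) = 14.
Baby table (854^j mod 3581 for j=0..13):
  0:1  1:854  2:2373  3:3277  4:1797  5:1970  6:2891  7:1605
  8:2728  9:2062  10:2677  11:1480  12:3408  13:2660
Giant step factor: 854^(-14) ≡ 181 (mod 3581).
Scan 5·181^i mod 3581 for i = 0, 1, …:
  i=0: 5   i=1: 905   i=2: 2660
Match at i=2, j=13: a = 2·14 + 13 = 41.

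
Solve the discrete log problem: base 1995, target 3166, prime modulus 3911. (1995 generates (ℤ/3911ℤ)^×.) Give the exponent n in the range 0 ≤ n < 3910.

1605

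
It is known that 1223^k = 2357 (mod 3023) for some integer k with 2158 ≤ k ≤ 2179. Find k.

Compute 1223^2158 mod 3023 = 2266, then multiply by 1223 repeatedly:
  1223^2158=2266  1223^2159=2250  1223^2160=820  1223^2161=2247  1223^2162=174
  1223^2163=1192  1223^2164=730  1223^2165=1005  1223^2166=1777  1223^2167=2757
  1223^2168=1166  1223^2169=2185  1223^2170=2946  1223^2171=2565  1223^2172=2144
  1223^2173=1171  1223^2174=2254  1223^2175=2689  1223^2176=2646  1223^2177=1448
  1223^2178=2449  1223^2179=2357
Found 2357 at exponent 2179.

2179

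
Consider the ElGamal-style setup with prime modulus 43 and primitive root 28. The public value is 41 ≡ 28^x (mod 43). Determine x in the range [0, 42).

Successive powers of 28 modulo 43:
  28^0=1  28^1=28  28^2=10  28^3=22  28^4=14  28^5=5
  28^6=11  28^7=7  28^8=24  28^9=27  28^10=25  28^11=12
  28^12=35  28^13=34  28^14=6  28^15=39  28^16=17  28^17=3
  28^18=41
So 28^18 ≡ 41 (mod 43), giving x = 18.

18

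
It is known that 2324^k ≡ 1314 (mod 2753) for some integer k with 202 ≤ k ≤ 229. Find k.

225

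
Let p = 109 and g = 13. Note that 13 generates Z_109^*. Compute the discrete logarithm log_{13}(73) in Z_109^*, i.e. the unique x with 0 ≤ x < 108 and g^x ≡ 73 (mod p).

104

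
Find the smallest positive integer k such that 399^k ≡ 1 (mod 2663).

The order of 399 must divide p − 1 = 2662 = 2 · 11^3.
Divisors: 1, 2, 11, 22, 121, 242, 1331, 2662.
Check each in increasing order: 399^1 ≡ 399;  399^2 ≡ 2084;  399^11 ≡ 2097;  399^22 ≡ 796;  399^121 ≡ 2521;  399^242 ≡ 1523;  399^1331 ≡ 1.
Smallest exponent giving 1 is 1331.

1331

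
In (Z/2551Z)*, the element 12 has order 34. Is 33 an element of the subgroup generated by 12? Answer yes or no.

33 ∈ ⟨12⟩ iff 33^34 ≡ 1 (mod 2551), since |⟨12⟩| = 34.
33^34 mod 2551 = 63.
Since 63 ≠ 1, 33 does not lie in the subgroup.

no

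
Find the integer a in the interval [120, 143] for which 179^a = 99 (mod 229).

Compute 179^120 mod 229 = 218, then multiply by 179 repeatedly:
  179^120=218  179^121=92  179^122=209  179^123=84  179^124=151
  179^125=7  179^126=108  179^127=96  179^128=9  179^129=8
  179^130=58  179^131=77  179^132=43  179^133=140  179^134=99
Found 99 at exponent 134.

134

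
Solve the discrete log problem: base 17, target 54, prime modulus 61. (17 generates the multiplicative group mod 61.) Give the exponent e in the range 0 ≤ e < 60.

Baby-step giant-step with m = ceil(sqrt(60)) = 8.
Baby table (17^j mod 61 for j=0..7):
  0:1  1:17  2:45  3:33  4:12  5:21  6:52  7:30
Giant step factor: 17^(-8) ≡ 25 (mod 61).
Scan 54·25^i mod 61 for i = 0, 1, …:
  i=0: 54   i=1: 8   i=2: 17
Match at i=2, j=1: e = 2·8 + 1 = 17.

17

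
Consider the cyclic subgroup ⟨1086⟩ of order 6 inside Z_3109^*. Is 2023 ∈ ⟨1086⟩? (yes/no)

yes

⟨1086⟩ has order 6; its elements mod 3109 are {1, 1085, 1086, 2023, 2024, 3108}.
2023 is in this set.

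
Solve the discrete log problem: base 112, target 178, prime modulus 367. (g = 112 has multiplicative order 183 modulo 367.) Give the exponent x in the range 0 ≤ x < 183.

Baby-step giant-step with m = ceil(sqrt(183)) = 14.
Baby table (112^j mod 367 for j=0..13):
  0:1  1:112  2:66  3:52  4:319  5:129  6:135  7:73
  8:102  9:47  10:126  11:166  12:242  13:313
Giant step factor: 112^(-14) ≡ 98 (mod 367).
Scan 178·98^i mod 367 for i = 0, 1, …:
  i=0: 178   i=1: 195   i=2: 26   i=3: 346
  i=4: 144   i=5: 166
Match at i=5, j=11: x = 5·14 + 11 = 81.

81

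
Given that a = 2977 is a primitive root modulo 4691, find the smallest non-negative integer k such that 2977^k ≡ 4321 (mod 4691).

Baby-step giant-step with m = ceil(sqrt(4690)) = 69.
Baby table (2977^j mod 4691 for j=0..68):
  0:1  1:2977  2:1230  3:2730  4:2398  5:3835  6:3592  7:2595
  8:3929  9:1970  10:940  11:2544  12:2214  13:223  14:2440  15:2212
  16:3651  17:4671  18:1443  19:3546  20:1692  21:3641  22:3047  23:3216
  24:4392  25:1167  26:2819  27:4655  28:721  29:2630  30:231  31:2801
  32:2670  33:2036  34:400  35:3977  36:4136  37:3688  38:2236  39:43
  40:1354  41:1289  42:115  43:4603  44:720  45:4344  46:3692  47:71
  48:272  49:2892  50:1499  51:1382  52:207  53:1718  54:1296  55:2190
  56:3831  57:1066  58:2366  59:2391  60:1760  61:4364  62:2249  63:1216
  64:3271  65:3942  66:3143  67:2857  68:506
Giant step factor: 2977^(-69) ≡ 2188 (mod 4691).
Scan 4321·2188^i mod 4691 for i = 0, 1, …:
  i=0: 4321   i=1: 1983   i=2: 4320   i=3: 4486
  i=4: 1796   i=5: 3281   i=6: 1598   i=7: 1629
  i=8: 3783   i=9: 2280     …   i=52: 4622
  i=53: 3831
Match at i=53, j=56: k = 53·69 + 56 = 3713.

3713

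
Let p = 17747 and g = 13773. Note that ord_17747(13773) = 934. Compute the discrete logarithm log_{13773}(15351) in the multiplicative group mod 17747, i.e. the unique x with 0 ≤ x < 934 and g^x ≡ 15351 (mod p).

592

Baby-step giant-step with m = ceil(sqrt(934)) = 31.
Baby table (13773^j mod 17747 for j=0..30):
  0:1  1:13773  2:15593  3:5942  4:7749  5:14266  6:8581  7:8840
  8:8900  9:1171  10:13907  11:15487  12:1258  13:5362  14:5559  15:3549
  16:5139  17:4411  18:4722  19:11098  20:15590  21:117  22:14211  23:14187
  24:3081  25:1536  26:904  27:10145  28:4954  29:11974  30:12778
Giant step factor: 13773^(-31) ≡ 4094 (mod 17747).
Scan 15351·4094^i mod 17747 for i = 0, 1, …:
  i=0: 15351   i=1: 4867   i=2: 13364   i=3: 15962
  i=4: 3974   i=5: 13304   i=6: 1033   i=7: 5316
  i=8: 5882   i=9: 15976     …   i=18: 6209
  i=19: 5942
Match at i=19, j=3: x = 19·31 + 3 = 592.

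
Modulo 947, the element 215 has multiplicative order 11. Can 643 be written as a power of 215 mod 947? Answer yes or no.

643 ∈ ⟨215⟩ iff 643^11 ≡ 1 (mod 947), since |⟨215⟩| = 11.
643^11 mod 947 = 1.
Since 1 = 1, 643 lies in the subgroup.

yes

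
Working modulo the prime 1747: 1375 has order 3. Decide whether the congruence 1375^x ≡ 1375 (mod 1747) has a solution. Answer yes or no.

⟨1375⟩ has order 3; its elements mod 1747 are {1, 371, 1375}.
1375 is in this set.

yes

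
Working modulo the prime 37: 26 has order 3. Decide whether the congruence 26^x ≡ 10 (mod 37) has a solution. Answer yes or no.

10 ∈ ⟨26⟩ iff 10^3 ≡ 1 (mod 37), since |⟨26⟩| = 3.
10^3 mod 37 = 1.
Since 1 = 1, 10 lies in the subgroup.

yes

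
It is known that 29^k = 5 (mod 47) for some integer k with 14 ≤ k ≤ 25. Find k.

Compute 29^14 mod 47 = 36, then multiply by 29 repeatedly:
  29^14=36  29^15=10  29^16=8  29^17=44  29^18=7
  29^19=15  29^20=12  29^21=19  29^22=34  29^23=46
  29^24=18  29^25=5
Found 5 at exponent 25.

25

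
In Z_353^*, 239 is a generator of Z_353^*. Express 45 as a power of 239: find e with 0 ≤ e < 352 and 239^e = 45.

53

Baby-step giant-step with m = ceil(sqrt(352)) = 19.
Baby table (239^j mod 353 for j=0..18):
  0:1  1:239  2:288  3:350  4:342  5:195  6:9  7:33
  8:121  9:326  10:254  11:343  12:81  13:297  14:30  15:110
  16:168  17:263  18:23
Giant step factor: 239^(-19) ≡ 180 (mod 353).
Scan 45·180^i mod 353 for i = 0, 1, …:
  i=0: 45   i=1: 334   i=2: 110
Match at i=2, j=15: e = 2·19 + 15 = 53.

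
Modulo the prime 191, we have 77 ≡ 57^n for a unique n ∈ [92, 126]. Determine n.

98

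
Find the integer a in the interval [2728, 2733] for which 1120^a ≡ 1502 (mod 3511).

2730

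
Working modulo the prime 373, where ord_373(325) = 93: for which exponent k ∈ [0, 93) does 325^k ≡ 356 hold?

Baby-step giant-step with m = ceil(sqrt(93)) = 10.
Baby table (325^j mod 373 for j=0..9):
  0:1  1:325  2:66  3:189  4:253  5:165  6:286  7:73
  8:226  9:342
Giant step factor: 325^(-10) ≡ 93 (mod 373).
Scan 356·93^i mod 373 for i = 0, 1, …:
  i=0: 356   i=1: 284   i=2: 302   i=3: 111
  i=4: 252   i=5: 310   i=6: 109   i=7: 66
Match at i=7, j=2: k = 7·10 + 2 = 72.

72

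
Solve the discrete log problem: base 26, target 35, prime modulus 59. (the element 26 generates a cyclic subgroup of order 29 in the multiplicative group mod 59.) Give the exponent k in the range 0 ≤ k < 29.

Successive powers of 26 modulo 59:
  26^0=1  26^1=26  26^2=27  26^3=53  26^4=21  26^5=15
  26^6=36  26^7=51  26^8=28  26^9=20  26^10=48  26^11=9
  26^12=57  26^13=7  26^14=5  26^15=12  26^16=17  26^17=29
  26^18=46  26^19=16  26^20=3  26^21=19  26^22=22  26^23=41
  26^24=4  26^25=45  26^26=49  26^27=35
So 26^27 ≡ 35 (mod 59), giving k = 27.

27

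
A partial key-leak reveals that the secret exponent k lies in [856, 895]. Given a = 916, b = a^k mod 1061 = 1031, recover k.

894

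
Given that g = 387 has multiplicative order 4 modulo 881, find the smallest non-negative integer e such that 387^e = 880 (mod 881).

Successive powers of 387 modulo 881:
  387^0=1  387^1=387  387^2=880
So 387^2 ≡ 880 (mod 881), giving e = 2.

2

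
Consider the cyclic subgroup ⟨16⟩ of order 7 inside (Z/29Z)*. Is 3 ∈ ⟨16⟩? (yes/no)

3 ∈ ⟨16⟩ iff 3^7 ≡ 1 (mod 29), since |⟨16⟩| = 7.
3^7 mod 29 = 12.
Since 12 ≠ 1, 3 does not lie in the subgroup.

no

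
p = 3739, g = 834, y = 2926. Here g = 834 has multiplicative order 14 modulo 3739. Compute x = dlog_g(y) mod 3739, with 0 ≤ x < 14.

4

Successive powers of 834 modulo 3739:
  834^0=1  834^1=834  834^2=102  834^3=2810  834^4=2926
So 834^4 ≡ 2926 (mod 3739), giving x = 4.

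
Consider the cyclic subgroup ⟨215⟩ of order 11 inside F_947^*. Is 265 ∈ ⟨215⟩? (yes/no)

265 ∈ ⟨215⟩ iff 265^11 ≡ 1 (mod 947), since |⟨215⟩| = 11.
265^11 mod 947 = 646.
Since 646 ≠ 1, 265 does not lie in the subgroup.

no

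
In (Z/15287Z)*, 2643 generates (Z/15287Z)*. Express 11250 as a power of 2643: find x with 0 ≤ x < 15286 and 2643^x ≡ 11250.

13772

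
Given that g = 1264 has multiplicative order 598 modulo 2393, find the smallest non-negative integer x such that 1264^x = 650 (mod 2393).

Baby-step giant-step with m = ceil(sqrt(598)) = 25.
Baby table (1264^j mod 2393 for j=0..24):
  0:1  1:1264  2:1565  3:1542  4:1186  5:1086  6:1515  7:560
  8:1905  9:562  10:2040  11:1299  12:338  13:1278  14:117  15:1915
  16:1237  17:939  18:2361  19:233  20:173  21:909  22:336  23:1143
  24:1773
Giant step factor: 1264^(-25) ≡ 2219 (mod 2393).
Scan 650·2219^i mod 2393 for i = 0, 1, …:
  i=0: 650   i=1: 1764   i=2: 1761   i=3: 2283
  i=4: 2389   i=5: 696   i=6: 939
Match at i=6, j=17: x = 6·25 + 17 = 167.

167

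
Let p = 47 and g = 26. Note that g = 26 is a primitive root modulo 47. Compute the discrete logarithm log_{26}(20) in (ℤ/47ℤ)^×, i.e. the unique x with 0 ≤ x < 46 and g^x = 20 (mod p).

33

Baby-step giant-step with m = ceil(sqrt(46)) = 7.
Baby table (26^j mod 47 for j=0..6):
  0:1  1:26  2:18  3:45  4:42  5:11  6:4
Giant step factor: 26^(-7) ≡ 33 (mod 47).
Scan 20·33^i mod 47 for i = 0, 1, …:
  i=0: 20   i=1: 2   i=2: 19   i=3: 16
  i=4: 11
Match at i=4, j=5: x = 4·7 + 5 = 33.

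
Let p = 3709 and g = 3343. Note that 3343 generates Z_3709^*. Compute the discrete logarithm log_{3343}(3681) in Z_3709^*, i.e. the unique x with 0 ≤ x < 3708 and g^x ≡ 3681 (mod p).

Baby-step giant-step with m = ceil(sqrt(3708)) = 61.
Baby table (3343^j mod 3709 for j=0..60):
  0:1  1:3343  2:432  3:1375  4:1174  5:560  6:2744  7:835
  8:2237  9:947  10:2044  11:1114  12:266  13:2787  14:3642  15:2268
  16:728  17:600  18:2940  19:3279  20:1602  21:3399  22:2190  23:3313
  24:285  25:3251  26:723  27:2430  28:780  29:113  30:3150  31:599
  32:3306  33:2847  34:227  35:2225  36:1630  37:569  38:3159  39:1014
  40:3485  41:386  42:3375  43:3556  44:363  45:666  46:1038  47:2119
  48:3336  49:2994  50:2060  51:2676  52:3469  53:2533  54:172  55:101
  56:124  57:2833  58:1642  59:3595  60:925
Giant step factor: 3343^(-61) ≡ 3137 (mod 3709).
Scan 3681·3137^i mod 3709 for i = 0, 1, …:
  i=0: 3681   i=1: 1180   i=2: 78   i=3: 3601
  i=4: 2432   i=5: 3480   i=6: 1173   i=7: 373
  i=8: 1766   i=9: 2405     …   i=37: 1256
  i=38: 1114
Match at i=38, j=11: x = 38·61 + 11 = 2329.

2329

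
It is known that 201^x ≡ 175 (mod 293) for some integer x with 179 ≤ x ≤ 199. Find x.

Compute 201^179 mod 293 = 108, then multiply by 201 repeatedly:
  201^179=108  201^180=26  201^181=245  201^182=21  201^183=119
  201^184=186  201^185=175
Found 175 at exponent 185.

185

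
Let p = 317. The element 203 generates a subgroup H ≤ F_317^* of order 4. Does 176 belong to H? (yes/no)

⟨203⟩ has order 4; its elements mod 317 are {1, 114, 203, 316}.
176 is not in this set.

no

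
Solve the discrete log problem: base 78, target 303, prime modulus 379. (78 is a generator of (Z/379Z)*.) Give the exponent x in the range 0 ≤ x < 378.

99

Baby-step giant-step with m = ceil(sqrt(378)) = 20.
Baby table (78^j mod 379 for j=0..19):
  0:1  1:78  2:20  3:44  4:21  5:122  6:41  7:166
  8:62  9:288  10:103  11:75  12:165  13:363  14:268  15:59
  16:54  17:43  18:322  19:102
Giant step factor: 78^(-20) ≡ 126 (mod 379).
Scan 303·126^i mod 379 for i = 0, 1, …:
  i=0: 303   i=1: 278   i=2: 160   i=3: 73
  i=4: 102
Match at i=4, j=19: x = 4·20 + 19 = 99.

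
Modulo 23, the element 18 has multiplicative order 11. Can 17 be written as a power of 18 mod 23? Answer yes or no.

⟨18⟩ has order 11; its elements mod 23 are {1, 2, 3, 4, 6, 8, 9, 12, 13, 16, 18}.
17 is not in this set.

no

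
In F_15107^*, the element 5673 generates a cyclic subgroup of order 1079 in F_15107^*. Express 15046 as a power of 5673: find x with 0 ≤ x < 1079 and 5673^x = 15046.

162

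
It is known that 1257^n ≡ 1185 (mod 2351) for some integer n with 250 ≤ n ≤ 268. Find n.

252

Compute 1257^250 mod 2351 = 2278, then multiply by 1257 repeatedly:
  1257^250=2278  1257^251=2279  1257^252=1185
Found 1185 at exponent 252.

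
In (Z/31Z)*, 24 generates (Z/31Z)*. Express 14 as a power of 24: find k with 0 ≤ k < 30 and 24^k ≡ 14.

Successive powers of 24 modulo 31:
  24^0=1  24^1=24  24^2=18  24^3=29  24^4=14
So 24^4 ≡ 14 (mod 31), giving k = 4.

4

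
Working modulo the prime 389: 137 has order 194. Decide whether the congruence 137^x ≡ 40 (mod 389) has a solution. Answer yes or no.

no

40 ∈ ⟨137⟩ iff 40^194 ≡ 1 (mod 389), since |⟨137⟩| = 194.
40^194 mod 389 = 388.
Since 388 ≠ 1, 40 does not lie in the subgroup.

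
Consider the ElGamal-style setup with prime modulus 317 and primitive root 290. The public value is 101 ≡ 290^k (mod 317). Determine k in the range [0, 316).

192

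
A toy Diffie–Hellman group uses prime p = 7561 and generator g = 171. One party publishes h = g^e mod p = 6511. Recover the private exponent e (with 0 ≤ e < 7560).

Baby-step giant-step with m = ceil(sqrt(7560)) = 87.
Baby table (171^j mod 7561 for j=0..86):
  0:1  1:171  2:6558  3:2390  4:396  5:7228  6:3545  7:1315
  8:5596  9:4230  10:5035  11:6592  12:643  13:4099  14:5317  15:1887
  16:5115  17:5150  18:3574  19:6274  20:6753  21:5491  22:1397  23:4496
  24:5155  25:4429  26:1259  27:3581  28:7471  29:7293  30:7099  31:4169
  32:2165  33:7287  34:6073  35:2626  36:2947  37:4911  38:510  39:4039
  40:2618  41:1579  42:5374  43:4073  44:871  45:5282  46:3463  47:2415
  48:4671  49:4836  50:2807  51:3654  52:4832  53:2123  54:105  55:2833
  56:539  57:1437  58:3775  59:2840  60:1736  61:1977  62:5383  63:5612
  64:6966  65:4109  66:7027  67:6979  68:6332  69:1549  70:244  71:3919
  72:4781  73:963  74:5892  75:1919  76:3026  77:3298  78:4444  79:3824
  80:3658  81:5516  82:5672  83:2104  84:4417  85:6768  86:495
Giant step factor: 171^(-87) ≡ 5740 (mod 7561).
Scan 6511·5740^i mod 7561 for i = 0, 1, …:
  i=0: 6511   i=1: 6678   i=2: 5011   i=3: 1096
  i=4: 288   i=5: 4822   i=6: 5020   i=7: 7390
  i=8: 1390   i=9: 1745     …   i=49: 2822
  i=50: 2618
Match at i=50, j=40: e = 50·87 + 40 = 4390.

4390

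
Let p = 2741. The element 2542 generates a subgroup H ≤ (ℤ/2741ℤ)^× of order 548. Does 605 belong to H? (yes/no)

yes

605 ∈ ⟨2542⟩ iff 605^548 ≡ 1 (mod 2741), since |⟨2542⟩| = 548.
605^548 mod 2741 = 1.
Since 1 = 1, 605 lies in the subgroup.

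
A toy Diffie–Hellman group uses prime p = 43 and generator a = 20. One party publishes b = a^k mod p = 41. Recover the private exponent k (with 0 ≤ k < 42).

24

Successive powers of 20 modulo 43:
  20^0=1  20^1=20  20^2=13  20^3=2  20^4=40  20^5=26
  20^6=4  20^7=37  20^8=9  20^9=8  20^10=31  20^11=18
  20^12=16  20^13=19  20^14=36  20^15=32  20^16=38  20^17=29
  20^18=21  20^19=33  20^20=15  20^21=42  20^22=23  20^23=30
  20^24=41
So 20^24 ≡ 41 (mod 43), giving k = 24.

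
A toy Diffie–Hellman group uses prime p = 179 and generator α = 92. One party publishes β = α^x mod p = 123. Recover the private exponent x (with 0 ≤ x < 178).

37

Baby-step giant-step with m = ceil(sqrt(178)) = 14.
Baby table (92^j mod 179 for j=0..13):
  0:1  1:92  2:51  3:38  4:95  5:148  6:12  7:30
  8:75  9:98  10:66  11:165  12:144  13:2
Giant step factor: 92^(-14) ≡ 36 (mod 179).
Scan 123·36^i mod 179 for i = 0, 1, …:
  i=0: 123   i=1: 132   i=2: 98
Match at i=2, j=9: x = 2·14 + 9 = 37.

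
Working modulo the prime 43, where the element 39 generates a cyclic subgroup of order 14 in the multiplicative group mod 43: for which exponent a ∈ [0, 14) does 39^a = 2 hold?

Successive powers of 39 modulo 43:
  39^0=1  39^1=39  39^2=16  39^3=22  39^4=41  39^5=8
  39^6=11  39^7=42  39^8=4  39^9=27  39^10=21  39^11=2
So 39^11 ≡ 2 (mod 43), giving a = 11.

11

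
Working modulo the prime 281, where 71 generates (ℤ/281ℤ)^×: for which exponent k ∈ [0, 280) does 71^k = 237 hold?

Baby-step giant-step with m = ceil(sqrt(280)) = 17.
Baby table (71^j mod 281 for j=0..16):
  0:1  1:71  2:264  3:198  4:8  5:6  6:145  7:179
  8:64  9:48  10:36  11:27  12:231  13:103  14:7  15:216
  16:162
Giant step factor: 71^(-17) ≡ 207 (mod 281).
Scan 237·207^i mod 281 for i = 0, 1, …:
  i=0: 237   i=1: 165   i=2: 154   i=3: 125
  i=4: 23   i=5: 265   i=6: 60   i=7: 56
  i=8: 71
Match at i=8, j=1: k = 8·17 + 1 = 137.

137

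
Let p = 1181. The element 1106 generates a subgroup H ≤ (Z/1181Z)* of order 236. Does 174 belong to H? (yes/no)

174 ∈ ⟨1106⟩ iff 174^236 ≡ 1 (mod 1181), since |⟨1106⟩| = 236.
174^236 mod 1181 = 656.
Since 656 ≠ 1, 174 does not lie in the subgroup.

no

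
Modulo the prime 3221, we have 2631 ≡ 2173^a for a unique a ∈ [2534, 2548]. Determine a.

2543

Compute 2173^2534 mod 3221 = 444, then multiply by 2173 repeatedly:
  2173^2534=444  2173^2535=1733  2173^2536=460  2173^2537=1070  2173^2538=2769
  2173^2539=209  2173^2540=3217  2173^2541=971  2173^2542=228  2173^2543=2631
Found 2631 at exponent 2543.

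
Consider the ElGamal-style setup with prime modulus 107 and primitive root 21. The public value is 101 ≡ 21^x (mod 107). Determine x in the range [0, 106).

Baby-step giant-step with m = ceil(sqrt(106)) = 11.
Baby table (21^j mod 107 for j=0..10):
  0:1  1:21  2:13  3:59  4:62  5:18  6:57  7:20
  8:99  9:46  10:3
Giant step factor: 21^(-11) ≡ 17 (mod 107).
Scan 101·17^i mod 107 for i = 0, 1, …:
  i=0: 101   i=1: 5   i=2: 85   i=3: 54
  i=4: 62
Match at i=4, j=4: x = 4·11 + 4 = 48.

48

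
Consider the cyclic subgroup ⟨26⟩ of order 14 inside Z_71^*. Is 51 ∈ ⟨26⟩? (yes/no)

51 ∈ ⟨26⟩ iff 51^14 ≡ 1 (mod 71), since |⟨26⟩| = 14.
51^14 mod 71 = 1.
Since 1 = 1, 51 lies in the subgroup.

yes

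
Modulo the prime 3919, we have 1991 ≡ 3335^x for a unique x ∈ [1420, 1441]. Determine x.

1434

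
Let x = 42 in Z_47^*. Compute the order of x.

The order of 42 must divide p − 1 = 46 = 2 · 23.
Divisors: 1, 2, 23, 46.
Check each in increasing order: 42^1 ≡ 42;  42^2 ≡ 25;  42^23 ≡ 1.
Smallest exponent giving 1 is 23.

23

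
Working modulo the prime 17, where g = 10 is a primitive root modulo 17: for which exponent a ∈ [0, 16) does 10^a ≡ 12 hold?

15

Successive powers of 10 modulo 17:
  10^0=1  10^1=10  10^2=15  10^3=14  10^4=4  10^5=6
  10^6=9  10^7=5  10^8=16  10^9=7  10^10=2  10^11=3
  10^12=13  10^13=11  10^14=8  10^15=12
So 10^15 ≡ 12 (mod 17), giving a = 15.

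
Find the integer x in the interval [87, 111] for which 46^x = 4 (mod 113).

104

Compute 46^87 mod 113 = 80, then multiply by 46 repeatedly:
  46^87=80  46^88=64  46^89=6  46^90=50  46^91=40
  46^92=32  46^93=3  46^94=25  46^95=20  46^96=16
  46^97=58  46^98=69  46^99=10  46^100=8  46^101=29
  46^102=91  46^103=5  46^104=4
Found 4 at exponent 104.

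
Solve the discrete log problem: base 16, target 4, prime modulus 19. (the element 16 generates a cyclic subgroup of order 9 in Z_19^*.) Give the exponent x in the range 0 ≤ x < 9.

Successive powers of 16 modulo 19:
  16^0=1  16^1=16  16^2=9  16^3=11  16^4=5  16^5=4
So 16^5 ≡ 4 (mod 19), giving x = 5.

5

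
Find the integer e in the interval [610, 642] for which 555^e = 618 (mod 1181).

623

Compute 555^610 mod 1181 = 244, then multiply by 555 repeatedly:
  555^610=244  555^611=786  555^612=441  555^613=288  555^614=405
  555^615=385  555^616=1095  555^617=691  555^618=861  555^619=731
  555^620=622  555^621=358  555^622=282  555^623=618
Found 618 at exponent 623.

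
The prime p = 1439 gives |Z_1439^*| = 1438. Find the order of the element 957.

719

The order of 957 must divide p − 1 = 1438 = 2 · 719.
Divisors: 1, 2, 719, 1438.
Check each in increasing order: 957^1 ≡ 957;  957^2 ≡ 645;  957^719 ≡ 1.
Smallest exponent giving 1 is 719.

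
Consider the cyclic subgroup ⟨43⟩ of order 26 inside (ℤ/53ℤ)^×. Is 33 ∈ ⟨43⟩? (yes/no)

33 ∈ ⟨43⟩ iff 33^26 ≡ 1 (mod 53), since |⟨43⟩| = 26.
33^26 mod 53 = 52.
Since 52 ≠ 1, 33 does not lie in the subgroup.

no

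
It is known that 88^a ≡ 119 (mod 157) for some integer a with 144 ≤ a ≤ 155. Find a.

145

Compute 88^144 mod 157 = 153, then multiply by 88 repeatedly:
  88^144=153  88^145=119
Found 119 at exponent 145.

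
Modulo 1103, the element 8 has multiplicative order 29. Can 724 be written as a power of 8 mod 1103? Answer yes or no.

724 ∈ ⟨8⟩ iff 724^29 ≡ 1 (mod 1103), since |⟨8⟩| = 29.
724^29 mod 1103 = 490.
Since 490 ≠ 1, 724 does not lie in the subgroup.

no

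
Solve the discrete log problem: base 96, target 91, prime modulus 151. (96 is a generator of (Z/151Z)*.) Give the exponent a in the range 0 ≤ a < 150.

18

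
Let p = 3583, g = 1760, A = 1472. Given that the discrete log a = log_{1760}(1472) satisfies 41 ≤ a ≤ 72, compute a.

Compute 1760^41 mod 3583 = 90, then multiply by 1760 repeatedly:
  1760^41=90  1760^42=748  1760^43=1519  1760^44=522  1760^45=1472
Found 1472 at exponent 45.

45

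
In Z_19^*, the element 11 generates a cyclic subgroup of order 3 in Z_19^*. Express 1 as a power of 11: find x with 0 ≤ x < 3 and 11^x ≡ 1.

Successive powers of 11 modulo 19:
  11^0=1
So 11^0 ≡ 1 (mod 19), giving x = 0.

0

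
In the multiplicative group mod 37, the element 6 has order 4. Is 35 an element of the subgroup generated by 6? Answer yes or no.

⟨6⟩ has order 4; its elements mod 37 are {1, 6, 31, 36}.
35 is not in this set.

no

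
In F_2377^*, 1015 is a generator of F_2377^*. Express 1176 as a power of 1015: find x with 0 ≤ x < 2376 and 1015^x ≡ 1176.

1056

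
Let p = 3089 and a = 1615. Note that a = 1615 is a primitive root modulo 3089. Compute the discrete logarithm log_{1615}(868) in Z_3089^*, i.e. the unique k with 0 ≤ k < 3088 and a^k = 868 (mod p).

Baby-step giant-step with m = ceil(sqrt(3088)) = 56.
Baby table (1615^j mod 3089 for j=0..55):
  0:1  1:1615  2:1109  3:2504  4:459  5:3014  6:2435  7:228
  8:629  9:2643  10:2536  11:2715  12:1434  13:2249  14:2560  15:1318
  16:249  17:565  18:1220  19:2607  20:3087  21:2948  22:871  23:1170
  24:2171  25:150  26:1308  27:2633  28:1831  29:892  30:1106  31:748
  32:221  33:1680  34:1058  35:453  36:2591  37:1959  38:649  39:964
  40:4  41:282  42:1347  43:749  44:1836  45:2789  46:473  47:912
  48:2516  49:1305  50:877  51:1593  52:2647  53:2818  54:973  55:2183
Giant step factor: 1615^(-56) ≡ 1101 (mod 3089).
Scan 868·1101^i mod 3089 for i = 0, 1, …:
  i=0: 868   i=1: 1167   i=2: 2932   i=3: 127
  i=4: 822   i=5: 3034   i=6: 1225   i=7: 1921
  i=8: 2145   i=9: 1649     …   i=46: 16
  i=47: 2171
Match at i=47, j=24: k = 47·56 + 24 = 2656.

2656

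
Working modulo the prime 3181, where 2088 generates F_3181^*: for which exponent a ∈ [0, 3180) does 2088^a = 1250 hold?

Baby-step giant-step with m = ceil(sqrt(3180)) = 57.
Baby table (2088^j mod 3181 for j=0..56):
  0:1  1:2088  2:1774  3:1428  4:1067  5:1196  6:163  7:3158
  8:2872  9:551  10:2147  11:907  12:1121  13:2613  14:529  15:745
  16:51  17:1515  18:1406  19:2846  20:340  21:557  22:1951  23:2008
  24:146  25:2653  26:1343  27:1723  28:3094  29:2842  30:1531  31:3004
  32:2601  33:921  34:1724  35:2001  36:1435  37:2959  38:890  39:616
  40:1084  41:1701  42:1692  43:1986  44:1925  45:1797  46:1737  47:516
  48:2230  49:2437  50:2037  51:259  52:22  53:1402  54:856  55:2787
  56:1207
Giant step factor: 2088^(-57) ≡ 1631 (mod 3181).
Scan 1250·1631^i mod 3181 for i = 0, 1, …:
  i=0: 1250   i=1: 2910   i=2: 158   i=3: 37
  i=4: 3089   i=5: 2636   i=6: 1785   i=7: 720
  i=8: 531   i=9: 829     …   i=15: 2927
  i=16: 2437
Match at i=16, j=49: a = 16·57 + 49 = 961.

961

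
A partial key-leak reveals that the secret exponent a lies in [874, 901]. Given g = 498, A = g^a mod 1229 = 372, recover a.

883

Compute 498^874 mod 1229 = 165, then multiply by 498 repeatedly:
  498^874=165  498^875=1056  498^876=1105  498^877=927  498^878=771
  498^879=510  498^880=806  498^881=734  498^882=519  498^883=372
Found 372 at exponent 883.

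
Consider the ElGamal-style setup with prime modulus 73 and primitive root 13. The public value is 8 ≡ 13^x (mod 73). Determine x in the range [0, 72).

48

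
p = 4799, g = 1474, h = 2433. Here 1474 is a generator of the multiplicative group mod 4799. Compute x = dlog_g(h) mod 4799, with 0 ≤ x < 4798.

266

Baby-step giant-step with m = ceil(sqrt(4798)) = 70.
Baby table (1474^j mod 4799 for j=0..69):
  0:1  1:1474  2:3528  3:2955  4:2977  5:1812  6:2644  7:468
  8:3575  9:248  10:828  11:1526  12:3392  13:4049  14:3069  15:3048
  16:888  17:3584  18:3916  19:3786  20:4126  21:1391  22:1161  23:2870
  24:2461  25:4269  26:1017  27:1770  28:3123  29:1061  30:4239  31:4787
  32:1508  33:855  34:2932  35:2668  36:2251  37:1865  38:3982  39:291
  40:1823  41:4461  42:884  43:2487  44:4201  45:1564  46:1816  47:3741
  48:183  49:998  50:2558  51:3277  52:2504  53:465  54:3952  55:4061
  56:1561  57:2193  58:2755  59:916  60:1665  61:1921  62:144  63:1100
  64:4137  65:3208  66:1577  67:1782  68:1615  69:206
Giant step factor: 1474^(-70) ≡ 2159 (mod 4799).
Scan 2433·2159^i mod 4799 for i = 0, 1, …:
  i=0: 2433   i=1: 2741   i=2: 652   i=3: 1561
Match at i=3, j=56: x = 3·70 + 56 = 266.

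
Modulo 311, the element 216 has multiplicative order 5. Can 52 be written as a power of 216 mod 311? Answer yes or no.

⟨216⟩ has order 5; its elements mod 311 are {1, 6, 36, 52, 216}.
52 is in this set.

yes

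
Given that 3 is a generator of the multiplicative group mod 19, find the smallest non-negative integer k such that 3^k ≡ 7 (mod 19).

6

Successive powers of 3 modulo 19:
  3^0=1  3^1=3  3^2=9  3^3=8  3^4=5  3^5=15
  3^6=7
So 3^6 ≡ 7 (mod 19), giving k = 6.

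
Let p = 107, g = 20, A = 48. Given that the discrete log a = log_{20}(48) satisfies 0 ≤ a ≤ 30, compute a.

Compute 20^0 mod 107 = 1, then multiply by 20 repeatedly:
  20^0=1  20^1=20  20^2=79  20^3=82  20^4=35
  20^5=58  20^6=90  20^7=88  20^8=48
Found 48 at exponent 8.

8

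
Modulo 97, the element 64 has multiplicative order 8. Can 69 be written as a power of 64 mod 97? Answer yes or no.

69 ∈ ⟨64⟩ iff 69^8 ≡ 1 (mod 97), since |⟨64⟩| = 8.
69^8 mod 97 = 22.
Since 22 ≠ 1, 69 does not lie in the subgroup.

no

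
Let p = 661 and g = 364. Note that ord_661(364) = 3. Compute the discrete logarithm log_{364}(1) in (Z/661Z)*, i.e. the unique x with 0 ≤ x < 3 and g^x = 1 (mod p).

0

Successive powers of 364 modulo 661:
  364^0=1
So 364^0 ≡ 1 (mod 661), giving x = 0.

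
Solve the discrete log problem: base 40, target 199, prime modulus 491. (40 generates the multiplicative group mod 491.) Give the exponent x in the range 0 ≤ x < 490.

124

Baby-step giant-step with m = ceil(sqrt(490)) = 23.
Baby table (40^j mod 491 for j=0..22):
  0:1  1:40  2:127  3:170  4:417  5:477  6:422  7:186
  8:75  9:54  10:196  11:475  12:342  13:423  14:226  15:202
  16:224  17:122  18:461  19:273  20:118  21:301  22:256
Giant step factor: 40^(-23) ≡ 408 (mod 491).
Scan 199·408^i mod 491 for i = 0, 1, …:
  i=0: 199   i=1: 177   i=2: 39   i=3: 200
  i=4: 94   i=5: 54
Match at i=5, j=9: x = 5·23 + 9 = 124.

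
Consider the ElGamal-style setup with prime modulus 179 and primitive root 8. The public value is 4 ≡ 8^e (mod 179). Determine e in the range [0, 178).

60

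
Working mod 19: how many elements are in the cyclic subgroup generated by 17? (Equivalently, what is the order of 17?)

The order of 17 must divide p − 1 = 18 = 2 · 3^2.
Divisors: 1, 2, 3, 6, 9, 18.
Check each in increasing order: 17^1 ≡ 17;  17^2 ≡ 4;  17^3 ≡ 11;  17^6 ≡ 7;  17^9 ≡ 1.
Smallest exponent giving 1 is 9.

9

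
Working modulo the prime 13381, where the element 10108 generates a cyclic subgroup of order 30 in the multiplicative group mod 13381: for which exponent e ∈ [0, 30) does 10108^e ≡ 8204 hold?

Successive powers of 10108 modulo 13381:
  10108^0=1  10108^1=10108  10108^2=7729  10108^3=6454  10108^4=4657  10108^5=11979
  10108^6=12444  10108^7=2552  10108^8=10429  10108^9=814  10108^10=11978  10108^11=2336
  10108^12=8204
So 10108^12 ≡ 8204 (mod 13381), giving e = 12.

12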